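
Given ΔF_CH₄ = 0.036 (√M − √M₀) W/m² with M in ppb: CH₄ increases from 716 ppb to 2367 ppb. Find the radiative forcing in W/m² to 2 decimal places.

CH₄: 0.036 × (√2367 − √716) = 0.036 × (48.6518 − 26.7582) = 0.036 × 21.8936 = 0.7882 W/m².

ΔF = 0.79 W/m²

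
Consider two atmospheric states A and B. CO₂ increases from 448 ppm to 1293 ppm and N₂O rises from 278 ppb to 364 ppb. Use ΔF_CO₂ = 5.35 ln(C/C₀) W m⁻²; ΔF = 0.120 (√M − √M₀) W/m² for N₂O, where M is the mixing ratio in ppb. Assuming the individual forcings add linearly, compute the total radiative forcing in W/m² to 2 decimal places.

ΔF = 5.96 W/m²

CO₂: 5.35 × ln(1293/448) = 5.35 × ln(2.88616) = 5.35 × 1.05993 = 5.6706 W/m².
N₂O: 0.120 × (√364 − √278) = 0.120 × (19.0788 − 16.6733) = 0.120 × 2.4055 = 0.2887 W/m².
Total ΔF = 5.6706 + 0.2887 = 5.9593 W/m².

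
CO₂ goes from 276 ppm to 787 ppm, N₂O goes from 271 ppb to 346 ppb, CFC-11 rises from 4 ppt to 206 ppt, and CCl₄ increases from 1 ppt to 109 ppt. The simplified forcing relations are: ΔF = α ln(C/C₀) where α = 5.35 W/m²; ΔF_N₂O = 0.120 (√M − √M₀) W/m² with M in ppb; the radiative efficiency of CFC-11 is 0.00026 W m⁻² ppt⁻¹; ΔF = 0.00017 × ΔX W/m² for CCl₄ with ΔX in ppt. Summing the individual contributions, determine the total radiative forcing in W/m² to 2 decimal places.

ΔF = 5.93 W/m²

CO₂: 5.35 × ln(787/276) = 5.35 × ln(2.85145) = 5.35 × 1.04783 = 5.6059 W/m².
N₂O: 0.120 × (√346 − √271) = 0.120 × (18.6011 − 16.4621) = 0.120 × 2.1390 = 0.2567 W/m².
CFC-11: ΔF = 0.00026 × (206 − 4) = 0.00026 × 202 = 0.0525 W/m².
CCl₄: ΔF = 0.00017 × (109 − 1) = 0.00017 × 108 = 0.0184 W/m².
Total ΔF = 5.6059 + 0.2567 + 0.0525 + 0.0184 = 5.9335 W/m².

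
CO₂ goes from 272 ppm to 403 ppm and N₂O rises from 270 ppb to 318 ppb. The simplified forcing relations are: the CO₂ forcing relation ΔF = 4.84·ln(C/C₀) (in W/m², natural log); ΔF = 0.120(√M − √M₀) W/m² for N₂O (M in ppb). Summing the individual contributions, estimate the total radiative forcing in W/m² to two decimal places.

CO₂: 4.84 × ln(403/272) = 4.84 × ln(1.48162) = 4.84 × 0.39314 = 1.9028 W/m².
N₂O: 0.120 × (√318 − √270) = 0.120 × (17.8326 − 16.4317) = 0.120 × 1.4009 = 0.1681 W/m².
Total ΔF = 1.9028 + 0.1681 = 2.0709 W/m².

ΔF = 2.07 W/m²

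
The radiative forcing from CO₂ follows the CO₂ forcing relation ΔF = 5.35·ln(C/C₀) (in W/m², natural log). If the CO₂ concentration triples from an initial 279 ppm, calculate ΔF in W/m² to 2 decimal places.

ΔF = 5.88 W/m²

Because the forcing depends only on the ratio C/C₀, the initial concentration does not enter.
ΔF = 5.35 × ln(3) = 5.35 × 1.09861 = 5.8776 W/m².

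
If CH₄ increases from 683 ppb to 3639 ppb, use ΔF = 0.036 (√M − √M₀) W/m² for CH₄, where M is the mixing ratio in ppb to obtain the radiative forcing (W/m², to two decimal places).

ΔF = 1.23 W/m²

CH₄: 0.036 × (√3639 − √683) = 0.036 × (60.3241 − 26.1343) = 0.036 × 34.1898 = 1.2308 W/m².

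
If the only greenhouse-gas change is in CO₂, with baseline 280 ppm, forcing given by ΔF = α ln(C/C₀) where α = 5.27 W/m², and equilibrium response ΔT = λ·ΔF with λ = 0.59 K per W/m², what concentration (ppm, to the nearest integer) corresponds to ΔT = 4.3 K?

C ≈ 1116 ppm

Required forcing: ΔF = ΔT/λ = 4.3/0.59 = 7.2881 W/m².
Then ln(C/280) = ΔF/5.27 = 7.2881/5.27 = 1.38294.
So C = 280 × e^1.38294 = 280 × 3.98661 = 1116.25 ppm.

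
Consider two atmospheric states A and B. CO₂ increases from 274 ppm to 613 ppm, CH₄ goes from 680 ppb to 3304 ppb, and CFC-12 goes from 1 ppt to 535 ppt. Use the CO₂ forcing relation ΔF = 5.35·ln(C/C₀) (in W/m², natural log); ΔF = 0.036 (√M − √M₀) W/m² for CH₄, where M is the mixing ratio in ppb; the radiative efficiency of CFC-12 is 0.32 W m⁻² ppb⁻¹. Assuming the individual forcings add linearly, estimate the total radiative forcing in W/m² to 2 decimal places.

CO₂: 5.35 × ln(613/274) = 5.35 × ln(2.23723) = 5.35 × 0.80524 = 4.3080 W/m².
CH₄: 0.036 × (√3304 − √680) = 0.036 × (57.4804 − 26.0768) = 0.036 × 31.4036 = 1.1305 W/m².
CFC-12: Δ = 535 − 1 = 534 ppt = 0.534 ppb; ΔF = 0.32 × 0.534 = 0.1709 W/m².
Total ΔF = 4.3080 + 1.1305 + 0.1709 = 5.6094 W/m².

ΔF = 5.61 W/m²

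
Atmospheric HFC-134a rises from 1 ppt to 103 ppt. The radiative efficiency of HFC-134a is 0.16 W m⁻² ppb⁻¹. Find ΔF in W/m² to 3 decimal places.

ΔF = 0.016 W/m²

HFC-134a: Δ = 103 − 1 = 102 ppt = 0.102 ppb; ΔF = 0.16 × 0.102 = 0.0163 W/m².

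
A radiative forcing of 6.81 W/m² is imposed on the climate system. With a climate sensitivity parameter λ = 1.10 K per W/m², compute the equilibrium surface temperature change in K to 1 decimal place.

ΔT = 7.5 K

ΔT = λ ΔF = 1.10 × 6.81 = 7.4910 K.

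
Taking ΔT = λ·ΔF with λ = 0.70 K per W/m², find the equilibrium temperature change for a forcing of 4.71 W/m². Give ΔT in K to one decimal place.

ΔT = λ ΔF = 0.70 × 4.71 = 3.2970 K.

ΔT = 3.3 K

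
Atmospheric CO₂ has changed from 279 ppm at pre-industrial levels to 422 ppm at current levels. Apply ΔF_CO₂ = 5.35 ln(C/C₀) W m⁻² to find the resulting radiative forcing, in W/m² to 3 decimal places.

CO₂: 5.35 × ln(422/279) = 5.35 × ln(1.51254) = 5.35 × 0.41379 = 2.2138 W/m².

ΔF = 2.214 W/m²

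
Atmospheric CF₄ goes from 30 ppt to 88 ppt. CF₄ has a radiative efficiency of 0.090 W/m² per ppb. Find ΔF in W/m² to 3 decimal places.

CF₄: Δ = 88 − 30 = 58 ppt = 0.058 ppb; ΔF = 0.090 × 0.058 = 0.0052 W/m².

ΔF = 0.005 W/m²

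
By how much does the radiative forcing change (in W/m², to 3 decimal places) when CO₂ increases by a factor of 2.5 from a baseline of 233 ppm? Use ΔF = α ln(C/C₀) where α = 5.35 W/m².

ΔF = 4.902 W/m²

Because the forcing depends only on the ratio C/C₀, the initial concentration does not enter.
ΔF = 5.35 × ln(2.5) = 5.35 × 0.91629 = 4.9022 W/m².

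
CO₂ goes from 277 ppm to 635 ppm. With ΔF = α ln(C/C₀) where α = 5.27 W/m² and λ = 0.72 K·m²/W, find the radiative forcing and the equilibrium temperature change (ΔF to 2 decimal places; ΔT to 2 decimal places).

ΔF = 4.37 W/m²; ΔT = 3.15 K

CO₂: 5.27 × ln(635/277) = 5.27 × ln(2.29242) = 5.27 × 0.82961 = 4.3720 W/m².
ΔT = λ ΔF = 0.72 × 4.37 = 3.1464 K.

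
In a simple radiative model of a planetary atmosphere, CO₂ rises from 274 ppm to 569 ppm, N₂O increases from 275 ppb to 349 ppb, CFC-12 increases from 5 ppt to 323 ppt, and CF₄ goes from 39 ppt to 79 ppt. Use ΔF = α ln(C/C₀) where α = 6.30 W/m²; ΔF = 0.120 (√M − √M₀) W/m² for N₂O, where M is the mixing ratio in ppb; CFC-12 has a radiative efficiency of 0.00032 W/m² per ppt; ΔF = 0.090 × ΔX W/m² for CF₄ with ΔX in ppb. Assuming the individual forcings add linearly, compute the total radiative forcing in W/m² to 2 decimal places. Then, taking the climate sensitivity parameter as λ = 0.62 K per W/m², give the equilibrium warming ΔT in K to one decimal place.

CO₂: 6.30 × ln(569/274) = 6.30 × ln(2.07664) = 6.30 × 0.73075 = 4.6037 W/m².
N₂O: 0.120 × (√349 − √275) = 0.120 × (18.6815 − 16.5831) = 0.120 × 2.0984 = 0.2518 W/m².
CFC-12: ΔF = 0.00032 × (323 − 5) = 0.00032 × 318 = 0.1018 W/m².
CF₄: Δ = 79 − 39 = 40 ppt = 0.040 ppb; ΔF = 0.090 × 0.040 = 0.0036 W/m².
Total ΔF = 4.6037 + 0.2518 + 0.1018 + 0.0036 = 4.9609 W/m².
ΔT = λ ΔF = 0.62 × 4.96 = 3.0752 K.

ΔF = 4.96 W/m²; ΔT = 3.1 K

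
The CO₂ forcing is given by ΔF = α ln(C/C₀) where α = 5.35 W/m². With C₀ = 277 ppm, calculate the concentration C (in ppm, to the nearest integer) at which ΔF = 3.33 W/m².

C ≈ 516 ppm

Set 5.35 ln(C/277) = 3.33, so ln(C/277) = 3.33/5.35 = 0.62243.
Then C/277 = e^0.62243 = 1.86345, giving C = 277 × 1.86345 = 516.18 ppm.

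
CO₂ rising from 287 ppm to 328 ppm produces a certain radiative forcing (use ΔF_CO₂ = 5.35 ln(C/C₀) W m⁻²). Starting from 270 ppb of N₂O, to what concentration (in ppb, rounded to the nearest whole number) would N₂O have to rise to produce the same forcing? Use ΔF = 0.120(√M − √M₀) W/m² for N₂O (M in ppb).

CO₂ forcing: 5.35 × ln(328/287) = 5.35 × 0.133531 = 0.71439 W/m².
Set 0.120(√M − √270) = 0.71439: √M = 0.71439/0.120 + √270 = 5.9533 + 16.4317 = 22.3850.
M = (22.3850)² = 501.09 ppb.

M ≈ 501 ppb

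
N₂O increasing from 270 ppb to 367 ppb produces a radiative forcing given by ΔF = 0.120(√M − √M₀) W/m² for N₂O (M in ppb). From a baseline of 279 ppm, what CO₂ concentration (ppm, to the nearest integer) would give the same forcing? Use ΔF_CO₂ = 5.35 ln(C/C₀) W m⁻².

N₂O forcing: 0.120 × (√367 − √270) = 0.120 × (19.1572 − 16.4317) = 0.120 × 2.7255 = 0.32706 W/m².
Set 5.35 ln(C/279) = 0.32706: ln(C/279) = 0.32706/5.35 = 0.06113, so C = 279 × e^0.06113 = 279 × 1.06304 = 296.59 ppm.

C ≈ 297 ppm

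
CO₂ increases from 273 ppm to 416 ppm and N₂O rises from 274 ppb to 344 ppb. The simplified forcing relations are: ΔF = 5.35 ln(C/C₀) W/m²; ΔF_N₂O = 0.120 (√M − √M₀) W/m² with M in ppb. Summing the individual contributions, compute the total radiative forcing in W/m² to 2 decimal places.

CO₂: 5.35 × ln(416/273) = 5.35 × ln(1.52381) = 5.35 × 0.42121 = 2.2535 W/m².
N₂O: 0.120 × (√344 − √274) = 0.120 × (18.5472 − 16.5529) = 0.120 × 1.9943 = 0.2393 W/m².
Total ΔF = 2.2535 + 0.2393 = 2.4928 W/m².

ΔF = 2.49 W/m²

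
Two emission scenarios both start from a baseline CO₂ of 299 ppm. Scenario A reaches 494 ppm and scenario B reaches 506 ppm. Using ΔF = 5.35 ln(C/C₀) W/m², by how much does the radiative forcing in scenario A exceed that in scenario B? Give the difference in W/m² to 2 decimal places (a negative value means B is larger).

ΔF_A = 5.35 ln(494/299) = 5.35 × 0.50209 = 2.6862 W/m².
ΔF_B = 5.35 ln(506/299) = 5.35 × 0.52609 = 2.8146 W/m².
Difference: 2.6862 − 2.8146 = -0.1284 W/m².

ΔF_A − ΔF_B = -0.13 W/m²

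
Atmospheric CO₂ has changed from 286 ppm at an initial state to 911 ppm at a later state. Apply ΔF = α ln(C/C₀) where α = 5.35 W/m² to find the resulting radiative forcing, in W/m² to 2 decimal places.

CO₂: 5.35 × ln(911/286) = 5.35 × ln(3.18531) = 5.35 × 1.15855 = 6.1982 W/m².

ΔF = 6.20 W/m²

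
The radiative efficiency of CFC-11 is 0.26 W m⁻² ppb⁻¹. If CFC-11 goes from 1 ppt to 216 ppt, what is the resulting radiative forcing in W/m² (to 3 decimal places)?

ΔF = 0.056 W/m²

CFC-11: Δ = 216 − 1 = 215 ppt = 0.215 ppb; ΔF = 0.26 × 0.215 = 0.0559 W/m².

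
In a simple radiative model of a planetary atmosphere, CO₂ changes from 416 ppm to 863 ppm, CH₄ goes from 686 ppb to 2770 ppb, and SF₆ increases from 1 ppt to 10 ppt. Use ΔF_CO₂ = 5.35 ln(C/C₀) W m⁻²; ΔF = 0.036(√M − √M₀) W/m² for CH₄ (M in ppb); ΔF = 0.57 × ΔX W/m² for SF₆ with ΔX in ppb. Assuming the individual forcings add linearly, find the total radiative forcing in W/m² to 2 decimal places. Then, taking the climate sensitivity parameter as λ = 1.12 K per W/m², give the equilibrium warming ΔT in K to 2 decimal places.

CO₂: 5.35 × ln(863/416) = 5.35 × ln(2.07452) = 5.35 × 0.72973 = 3.9041 W/m².
CH₄: 0.036 × (√2770 − √686) = 0.036 × (52.6308 − 26.1916) = 0.036 × 26.4392 = 0.9518 W/m².
SF₆: Δ = 10 − 1 = 9 ppt = 0.009 ppb; ΔF = 0.57 × 0.009 = 0.0051 W/m².
Total ΔF = 3.9041 + 0.9518 + 0.0051 = 4.8610 W/m².
ΔT = λ ΔF = 1.12 × 4.86 = 5.4432 K.

ΔF = 4.86 W/m²; ΔT = 5.44 K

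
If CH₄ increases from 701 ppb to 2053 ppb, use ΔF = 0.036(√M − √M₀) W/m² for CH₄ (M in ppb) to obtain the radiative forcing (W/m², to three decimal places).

ΔF = 0.678 W/m²

CH₄: 0.036 × (√2053 − √701) = 0.036 × (45.3100 − 26.4764) = 0.036 × 18.8336 = 0.6780 W/m².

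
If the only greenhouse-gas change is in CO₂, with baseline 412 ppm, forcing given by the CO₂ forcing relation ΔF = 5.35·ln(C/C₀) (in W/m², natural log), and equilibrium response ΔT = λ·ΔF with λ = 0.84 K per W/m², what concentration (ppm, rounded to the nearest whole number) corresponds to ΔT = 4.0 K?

Required forcing: ΔF = ΔT/λ = 4.0/0.84 = 4.7619 W/m².
Then ln(C/412) = ΔF/5.35 = 4.7619/5.35 = 0.89007.
So C = 412 × e^0.89007 = 412 × 2.43530 = 1003.34 ppm.

C ≈ 1003 ppm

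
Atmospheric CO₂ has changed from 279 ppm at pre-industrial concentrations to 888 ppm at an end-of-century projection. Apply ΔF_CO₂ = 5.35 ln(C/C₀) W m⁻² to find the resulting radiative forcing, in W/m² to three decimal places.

CO₂ absorption bands are partially saturated, so forcing scales with the logarithm of the concentration ratio.
CO₂: 5.35 × ln(888/279) = 5.35 × ln(3.18280) = 5.35 × 1.15776 = 6.1940 W/m².

ΔF = 6.194 W/m²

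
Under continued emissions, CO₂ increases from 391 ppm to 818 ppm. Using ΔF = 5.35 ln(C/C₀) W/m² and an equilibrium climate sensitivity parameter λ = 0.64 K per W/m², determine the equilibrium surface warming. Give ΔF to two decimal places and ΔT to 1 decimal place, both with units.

CO₂: 5.35 × ln(818/391) = 5.35 × ln(2.09207) = 5.35 × 0.73815 = 3.9491 W/m².
ΔT = λ ΔF = 0.64 × 3.95 = 2.5280 K.

ΔF = 3.95 W/m²; ΔT = 2.5 K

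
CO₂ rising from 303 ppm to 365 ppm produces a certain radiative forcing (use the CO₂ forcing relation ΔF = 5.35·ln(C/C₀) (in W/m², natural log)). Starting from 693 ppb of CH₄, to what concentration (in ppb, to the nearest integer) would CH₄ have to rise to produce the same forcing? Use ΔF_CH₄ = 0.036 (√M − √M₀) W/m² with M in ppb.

CO₂ forcing: 5.35 × ln(365/303) = 5.35 × 0.186165 = 0.99598 W/m².
Set 0.036(√M − √693) = 0.99598: √M = 0.99598/0.036 + √693 = 27.6661 + 26.3249 = 53.9910.
M = (53.9910)² = 2915.03 ppb.

M ≈ 2915 ppb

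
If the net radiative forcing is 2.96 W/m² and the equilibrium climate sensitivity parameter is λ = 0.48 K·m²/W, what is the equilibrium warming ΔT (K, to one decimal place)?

ΔT = λ ΔF = 0.48 × 2.96 = 1.4208 K.

ΔT = 1.4 K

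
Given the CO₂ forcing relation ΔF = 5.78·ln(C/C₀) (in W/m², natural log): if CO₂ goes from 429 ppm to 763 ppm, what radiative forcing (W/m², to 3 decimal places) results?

CO₂ absorption bands are partially saturated, so forcing scales with the logarithm of the concentration ratio.
CO₂: 5.78 × ln(763/429) = 5.78 × ln(1.77855) = 5.78 × 0.57580 = 3.3281 W/m².

ΔF = 3.328 W/m²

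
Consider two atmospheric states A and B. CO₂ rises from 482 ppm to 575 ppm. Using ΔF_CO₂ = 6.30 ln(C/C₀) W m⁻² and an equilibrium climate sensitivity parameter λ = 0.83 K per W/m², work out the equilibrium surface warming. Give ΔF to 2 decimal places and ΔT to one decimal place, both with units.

CO₂: 6.30 × ln(575/482) = 6.30 × ln(1.19295) = 6.30 × 0.17643 = 1.1115 W/m².
ΔT = λ ΔF = 0.83 × 1.11 = 0.9213 K.

ΔF = 1.11 W/m²; ΔT = 0.9 K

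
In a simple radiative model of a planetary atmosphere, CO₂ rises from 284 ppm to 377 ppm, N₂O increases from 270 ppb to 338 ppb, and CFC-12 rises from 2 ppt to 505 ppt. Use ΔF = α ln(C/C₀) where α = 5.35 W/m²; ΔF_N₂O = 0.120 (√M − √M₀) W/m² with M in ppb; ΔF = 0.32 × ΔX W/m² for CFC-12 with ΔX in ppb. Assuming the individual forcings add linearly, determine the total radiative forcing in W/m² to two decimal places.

ΔF = 1.91 W/m²

CO₂: 5.35 × ln(377/284) = 5.35 × ln(1.32746) = 5.35 × 0.28327 = 1.5155 W/m².
N₂O: 0.120 × (√338 − √270) = 0.120 × (18.3848 − 16.4317) = 0.120 × 1.9531 = 0.2344 W/m².
CFC-12: Δ = 505 − 2 = 503 ppt = 0.503 ppb; ΔF = 0.32 × 0.503 = 0.1610 W/m².
Total ΔF = 1.5155 + 0.2344 + 0.1610 = 1.9109 W/m².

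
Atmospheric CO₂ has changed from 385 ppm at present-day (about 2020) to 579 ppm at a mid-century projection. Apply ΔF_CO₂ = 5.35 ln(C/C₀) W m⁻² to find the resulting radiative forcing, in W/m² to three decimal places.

CO₂: 5.35 × ln(579/385) = 5.35 × ln(1.50390) = 5.35 × 0.40806 = 2.1831 W/m².

ΔF = 2.183 W/m²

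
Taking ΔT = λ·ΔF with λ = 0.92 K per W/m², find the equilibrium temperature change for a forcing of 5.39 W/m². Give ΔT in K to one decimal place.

ΔT = 5.0 K

ΔT = λ ΔF = 0.92 × 5.39 = 4.9588 K.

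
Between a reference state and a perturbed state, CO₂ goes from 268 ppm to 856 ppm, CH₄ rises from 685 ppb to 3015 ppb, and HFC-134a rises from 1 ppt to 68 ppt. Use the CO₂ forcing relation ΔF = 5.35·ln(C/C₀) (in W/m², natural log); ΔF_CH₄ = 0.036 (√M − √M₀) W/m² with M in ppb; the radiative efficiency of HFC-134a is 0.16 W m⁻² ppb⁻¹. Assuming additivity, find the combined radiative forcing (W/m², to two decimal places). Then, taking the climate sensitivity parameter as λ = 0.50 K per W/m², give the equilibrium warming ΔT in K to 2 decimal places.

CO₂: 5.35 × ln(856/268) = 5.35 × ln(3.19403) = 5.35 × 1.16128 = 6.2128 W/m².
CH₄: 0.036 × (√3015 − √685) = 0.036 × (54.9090 − 26.1725) = 0.036 × 28.7365 = 1.0345 W/m².
HFC-134a: Δ = 68 − 1 = 67 ppt = 0.067 ppb; ΔF = 0.16 × 0.067 = 0.0107 W/m².
Total ΔF = 6.2128 + 1.0345 + 0.0107 = 7.2580 W/m².
ΔT = λ ΔF = 0.50 × 7.26 = 3.6300 K.

ΔF = 7.26 W/m²; ΔT = 3.63 K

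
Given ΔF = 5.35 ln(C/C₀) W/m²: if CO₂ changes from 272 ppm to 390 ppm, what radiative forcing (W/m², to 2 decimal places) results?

ΔF = 1.93 W/m²

CO₂: 5.35 × ln(390/272) = 5.35 × ln(1.43382) = 5.35 × 0.36034 = 1.9278 W/m².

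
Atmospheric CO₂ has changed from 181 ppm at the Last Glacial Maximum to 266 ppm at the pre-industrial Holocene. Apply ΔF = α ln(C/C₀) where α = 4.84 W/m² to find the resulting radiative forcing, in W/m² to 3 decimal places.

ΔF = 1.863 W/m²

CO₂: 4.84 × ln(266/181) = 4.84 × ln(1.46961) = 4.84 × 0.38500 = 1.8634 W/m².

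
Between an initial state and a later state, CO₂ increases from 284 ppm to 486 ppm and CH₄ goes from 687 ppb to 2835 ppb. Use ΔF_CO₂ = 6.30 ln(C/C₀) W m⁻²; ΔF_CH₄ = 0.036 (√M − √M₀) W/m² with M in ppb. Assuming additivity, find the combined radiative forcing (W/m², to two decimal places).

CO₂: 6.30 × ln(486/284) = 6.30 × ln(1.71127) = 6.30 × 0.53724 = 3.3846 W/m².
CH₄: 0.036 × (√2835 − √687) = 0.036 × (53.2447 − 26.2107) = 0.036 × 27.0340 = 0.9732 W/m².
Total ΔF = 3.3846 + 0.9732 = 4.3578 W/m².

ΔF = 4.36 W/m²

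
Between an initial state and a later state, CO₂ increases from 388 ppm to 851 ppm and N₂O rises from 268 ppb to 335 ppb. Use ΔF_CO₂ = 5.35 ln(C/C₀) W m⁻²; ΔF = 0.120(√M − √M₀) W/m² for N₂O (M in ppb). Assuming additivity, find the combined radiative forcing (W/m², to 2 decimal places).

CO₂: 5.35 × ln(851/388) = 5.35 × ln(2.19330) = 5.35 × 0.78541 = 4.2019 W/m².
N₂O: 0.120 × (√335 − √268) = 0.120 × (18.3030 − 16.3707) = 0.120 × 1.9323 = 0.2319 W/m².
Total ΔF = 4.2019 + 0.2319 = 4.4338 W/m².

ΔF = 4.43 W/m²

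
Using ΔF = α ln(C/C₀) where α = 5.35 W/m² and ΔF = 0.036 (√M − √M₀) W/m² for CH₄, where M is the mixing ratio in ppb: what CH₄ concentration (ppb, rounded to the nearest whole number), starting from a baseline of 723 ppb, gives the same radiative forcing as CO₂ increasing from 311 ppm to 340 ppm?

CO₂ forcing: 5.35 × ln(340/311) = 5.35 × 0.089153 = 0.47697 W/m².
Set 0.036(√M − √723) = 0.47697: √M = 0.47697/0.036 + √723 = 13.2492 + 26.8887 = 40.1379.
M = (40.1379)² = 1611.05 ppb.

M ≈ 1611 ppb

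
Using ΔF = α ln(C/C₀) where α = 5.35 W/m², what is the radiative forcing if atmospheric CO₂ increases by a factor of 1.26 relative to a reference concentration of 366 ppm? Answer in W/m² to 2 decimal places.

ΔF = 1.24 W/m²

Because the forcing depends only on the ratio C/C₀, the initial concentration does not enter.
ΔF = 5.35 × ln(1.26) = 5.35 × 0.23111 = 1.2364 W/m².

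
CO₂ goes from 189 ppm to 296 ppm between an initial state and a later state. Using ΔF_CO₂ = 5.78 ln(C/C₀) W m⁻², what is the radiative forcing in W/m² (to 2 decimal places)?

CO₂: 5.78 × ln(296/189) = 5.78 × ln(1.56614) = 5.78 × 0.44861 = 2.5930 W/m².

ΔF = 2.59 W/m²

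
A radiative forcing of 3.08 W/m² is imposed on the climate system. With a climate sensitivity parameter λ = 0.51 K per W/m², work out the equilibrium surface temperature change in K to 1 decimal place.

ΔT = λ ΔF = 0.51 × 3.08 = 1.5708 K.

ΔT = 1.6 K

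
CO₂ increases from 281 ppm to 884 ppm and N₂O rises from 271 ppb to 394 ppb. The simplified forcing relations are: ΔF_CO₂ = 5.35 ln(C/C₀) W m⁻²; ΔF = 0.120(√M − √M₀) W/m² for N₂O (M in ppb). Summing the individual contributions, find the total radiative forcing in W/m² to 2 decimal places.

ΔF = 6.54 W/m²

CO₂: 5.35 × ln(884/281) = 5.35 × ln(3.14591) = 5.35 × 1.14610 = 6.1316 W/m².
N₂O: 0.120 × (√394 − √271) = 0.120 × (19.8494 − 16.4621) = 0.120 × 3.3873 = 0.4065 W/m².
Total ΔF = 6.1316 + 0.4065 = 6.5381 W/m².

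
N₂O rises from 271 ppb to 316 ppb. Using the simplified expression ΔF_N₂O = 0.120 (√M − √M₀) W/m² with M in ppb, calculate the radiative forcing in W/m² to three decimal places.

ΔF = 0.158 W/m²

N₂O: 0.120 × (√316 − √271) = 0.120 × (17.7764 − 16.4621) = 0.120 × 1.3143 = 0.1577 W/m².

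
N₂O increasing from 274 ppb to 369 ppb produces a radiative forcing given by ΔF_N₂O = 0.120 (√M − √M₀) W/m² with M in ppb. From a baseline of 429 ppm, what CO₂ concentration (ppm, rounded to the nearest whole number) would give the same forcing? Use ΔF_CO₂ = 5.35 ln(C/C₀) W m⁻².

N₂O forcing: 0.120 × (√369 − √274) = 0.120 × (19.2094 − 16.5529) = 0.120 × 2.6565 = 0.31878 W/m².
Set 5.35 ln(C/429) = 0.31878: ln(C/429) = 0.31878/5.35 = 0.05959, so C = 429 × e^0.05959 = 429 × 1.06140 = 455.34 ppm.

C ≈ 455 ppm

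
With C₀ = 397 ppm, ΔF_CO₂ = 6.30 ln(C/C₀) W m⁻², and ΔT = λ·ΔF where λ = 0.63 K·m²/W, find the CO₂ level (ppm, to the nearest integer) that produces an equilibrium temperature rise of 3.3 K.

C ≈ 912 ppm

Required forcing: ΔF = ΔT/λ = 3.3/0.63 = 5.2381 W/m².
Then ln(C/397) = ΔF/6.30 = 5.2381/6.30 = 0.83144.
So C = 397 × e^0.83144 = 397 × 2.29662 = 911.76 ppm.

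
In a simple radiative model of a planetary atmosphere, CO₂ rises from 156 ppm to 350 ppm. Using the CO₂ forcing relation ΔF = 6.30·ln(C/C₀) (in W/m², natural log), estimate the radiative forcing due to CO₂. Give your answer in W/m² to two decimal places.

CO₂ absorption bands are partially saturated, so forcing scales with the logarithm of the concentration ratio.
CO₂: 6.30 × ln(350/156) = 6.30 × ln(2.24359) = 6.30 × 0.80808 = 5.0909 W/m².

ΔF = 5.09 W/m²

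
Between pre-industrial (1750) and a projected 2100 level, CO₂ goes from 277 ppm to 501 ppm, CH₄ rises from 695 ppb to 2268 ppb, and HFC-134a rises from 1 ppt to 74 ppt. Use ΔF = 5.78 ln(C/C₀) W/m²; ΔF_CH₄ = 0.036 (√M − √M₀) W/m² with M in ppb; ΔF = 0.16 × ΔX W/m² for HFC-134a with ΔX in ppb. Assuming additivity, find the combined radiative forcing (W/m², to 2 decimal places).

CO₂: 5.78 × ln(501/277) = 5.78 × ln(1.80866) = 5.78 × 0.59259 = 3.4252 W/m².
CH₄: 0.036 × (√2268 − √695) = 0.036 × (47.6235 − 26.3629) = 0.036 × 21.2606 = 0.7654 W/m².
HFC-134a: Δ = 74 − 1 = 73 ppt = 0.073 ppb; ΔF = 0.16 × 0.073 = 0.0117 W/m².
Total ΔF = 3.4252 + 0.7654 + 0.0117 = 4.2023 W/m².

ΔF = 4.20 W/m²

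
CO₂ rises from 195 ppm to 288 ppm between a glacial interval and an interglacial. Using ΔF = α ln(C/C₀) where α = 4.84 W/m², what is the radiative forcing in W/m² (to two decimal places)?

ΔF = 1.89 W/m²

CO₂: 4.84 × ln(288/195) = 4.84 × ln(1.47692) = 4.84 × 0.38996 = 1.8874 W/m².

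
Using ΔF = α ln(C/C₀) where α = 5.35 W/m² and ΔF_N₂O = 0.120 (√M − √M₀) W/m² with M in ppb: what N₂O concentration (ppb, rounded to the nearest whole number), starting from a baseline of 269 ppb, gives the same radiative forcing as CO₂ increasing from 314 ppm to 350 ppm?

CO₂ forcing: 5.35 × ln(350/314) = 5.35 × 0.108540 = 0.58069 W/m².
Set 0.120(√M − √269) = 0.58069: √M = 0.58069/0.120 + √269 = 4.8391 + 16.4012 = 21.2403.
M = (21.2403)² = 451.15 ppb.

M ≈ 451 ppb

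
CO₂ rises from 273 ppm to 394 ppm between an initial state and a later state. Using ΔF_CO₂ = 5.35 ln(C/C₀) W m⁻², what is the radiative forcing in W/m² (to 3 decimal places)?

ΔF = 1.963 W/m²

CO₂: 5.35 × ln(394/273) = 5.35 × ln(1.44322) = 5.35 × 0.36688 = 1.9628 W/m².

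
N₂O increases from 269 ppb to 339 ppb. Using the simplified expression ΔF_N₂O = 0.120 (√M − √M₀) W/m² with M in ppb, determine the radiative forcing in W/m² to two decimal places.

ΔF = 0.24 W/m²

N₂O: 0.120 × (√339 − √269) = 0.120 × (18.4120 − 16.4012) = 0.120 × 2.0108 = 0.2413 W/m².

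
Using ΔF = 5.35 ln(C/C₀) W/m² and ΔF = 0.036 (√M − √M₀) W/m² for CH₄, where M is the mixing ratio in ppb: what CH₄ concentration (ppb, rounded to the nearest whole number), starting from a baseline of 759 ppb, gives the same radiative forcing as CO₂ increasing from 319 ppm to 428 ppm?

M ≈ 5074 ppb

CO₂ forcing: 5.35 × ln(428/319) = 5.35 × 0.293932 = 1.57254 W/m².
Set 0.036(√M − √759) = 1.57254: √M = 1.57254/0.036 + √759 = 43.6817 + 27.5500 = 71.2317.
M = (71.2317)² = 5073.96 ppb.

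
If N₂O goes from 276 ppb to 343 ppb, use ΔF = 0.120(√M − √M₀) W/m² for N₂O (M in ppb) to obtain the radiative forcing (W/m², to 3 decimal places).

ΔF = 0.229 W/m²

N₂O: 0.120 × (√343 − √276) = 0.120 × (18.5203 − 16.6132) = 0.120 × 1.9071 = 0.2289 W/m².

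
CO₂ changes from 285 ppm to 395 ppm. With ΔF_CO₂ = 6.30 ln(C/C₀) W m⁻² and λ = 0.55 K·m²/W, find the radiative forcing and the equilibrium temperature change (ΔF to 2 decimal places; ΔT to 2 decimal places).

CO₂: 6.30 × ln(395/285) = 6.30 × ln(1.38596) = 6.30 × 0.32639 = 2.0563 W/m².
ΔT = λ ΔF = 0.55 × 2.06 = 1.1330 K.

ΔF = 2.06 W/m²; ΔT = 1.13 K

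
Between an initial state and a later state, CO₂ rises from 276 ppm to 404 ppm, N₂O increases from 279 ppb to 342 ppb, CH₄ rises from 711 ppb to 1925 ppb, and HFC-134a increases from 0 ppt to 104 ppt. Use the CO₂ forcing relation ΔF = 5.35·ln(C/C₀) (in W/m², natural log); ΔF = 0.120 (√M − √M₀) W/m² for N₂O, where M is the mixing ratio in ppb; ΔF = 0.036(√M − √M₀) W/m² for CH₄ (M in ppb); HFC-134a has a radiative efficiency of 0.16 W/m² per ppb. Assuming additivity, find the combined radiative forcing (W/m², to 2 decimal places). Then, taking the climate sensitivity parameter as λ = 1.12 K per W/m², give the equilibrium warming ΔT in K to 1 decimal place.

CO₂: 5.35 × ln(404/276) = 5.35 × ln(1.46377) = 5.35 × 0.38102 = 2.0385 W/m².
N₂O: 0.120 × (√342 − √279) = 0.120 × (18.4932 − 16.7033) = 0.120 × 1.7899 = 0.2148 W/m².
CH₄: 0.036 × (√1925 − √711) = 0.036 × (43.8748 − 26.6646) = 0.036 × 17.2102 = 0.6196 W/m².
HFC-134a: Δ = 104 − 0 = 104 ppt = 0.104 ppb; ΔF = 0.16 × 0.104 = 0.0166 W/m².
Total ΔF = 2.0385 + 0.2148 + 0.6196 + 0.0166 = 2.8895 W/m².
ΔT = λ ΔF = 1.12 × 2.89 = 3.2368 K.

ΔF = 2.89 W/m²; ΔT = 3.2 K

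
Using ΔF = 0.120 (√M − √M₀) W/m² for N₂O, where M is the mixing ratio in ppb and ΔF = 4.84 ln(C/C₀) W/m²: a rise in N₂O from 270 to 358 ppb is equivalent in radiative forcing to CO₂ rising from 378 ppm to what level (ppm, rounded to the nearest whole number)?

C ≈ 402 ppm

N₂O forcing: 0.120 × (√358 − √270) = 0.120 × (18.9209 − 16.4317) = 0.120 × 2.4892 = 0.29870 W/m².
Set 4.84 ln(C/378) = 0.29870: ln(C/378) = 0.29870/4.84 = 0.06171, so C = 378 × e^0.06171 = 378 × 1.06365 = 402.06 ppm.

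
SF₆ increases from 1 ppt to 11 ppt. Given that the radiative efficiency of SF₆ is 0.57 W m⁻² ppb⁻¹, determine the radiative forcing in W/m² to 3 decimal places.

SF₆: Δ = 11 − 1 = 10 ppt = 0.010 ppb; ΔF = 0.57 × 0.010 = 0.0057 W/m².

ΔF = 0.006 W/m²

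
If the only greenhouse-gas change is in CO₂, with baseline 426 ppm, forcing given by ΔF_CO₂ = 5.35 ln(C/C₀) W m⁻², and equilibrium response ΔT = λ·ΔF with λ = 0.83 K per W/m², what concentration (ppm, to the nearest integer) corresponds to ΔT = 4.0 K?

Required forcing: ΔF = ΔT/λ = 4.0/0.83 = 4.8193 W/m².
Then ln(C/426) = ΔF/5.35 = 4.8193/5.35 = 0.90080.
So C = 426 × e^0.90080 = 426 × 2.46157 = 1048.63 ppm.

C ≈ 1049 ppm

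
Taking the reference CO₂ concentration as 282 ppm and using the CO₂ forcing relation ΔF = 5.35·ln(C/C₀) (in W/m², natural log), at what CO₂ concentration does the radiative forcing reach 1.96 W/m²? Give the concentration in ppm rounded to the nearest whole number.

Set 5.35 ln(C/282) = 1.96, so ln(C/282) = 1.96/5.35 = 0.36636.
Then C/282 = e^0.36636 = 1.44247, giving C = 282 × 1.44247 = 406.78 ppm.

C ≈ 407 ppm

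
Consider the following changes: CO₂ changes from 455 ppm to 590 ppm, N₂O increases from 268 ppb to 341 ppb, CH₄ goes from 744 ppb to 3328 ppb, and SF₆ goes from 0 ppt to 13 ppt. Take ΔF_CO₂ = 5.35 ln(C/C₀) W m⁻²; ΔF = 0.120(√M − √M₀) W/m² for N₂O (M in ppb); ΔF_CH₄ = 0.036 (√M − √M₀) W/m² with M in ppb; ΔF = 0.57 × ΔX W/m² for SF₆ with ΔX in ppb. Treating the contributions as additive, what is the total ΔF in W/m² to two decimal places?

CO₂: 5.35 × ln(590/455) = 5.35 × ln(1.29670) = 5.35 × 0.25982 = 1.3900 W/m².
N₂O: 0.120 × (√341 − √268) = 0.120 × (18.4662 − 16.3707) = 0.120 × 2.0955 = 0.2515 W/m².
CH₄: 0.036 × (√3328 − √744) = 0.036 × (57.6888 − 27.2764) = 0.036 × 30.4124 = 1.0948 W/m².
SF₆: Δ = 13 − 0 = 13 ppt = 0.013 ppb; ΔF = 0.57 × 0.013 = 0.0074 W/m².
Total ΔF = 1.3900 + 0.2515 + 1.0948 + 0.0074 = 2.7437 W/m².

ΔF = 2.74 W/m²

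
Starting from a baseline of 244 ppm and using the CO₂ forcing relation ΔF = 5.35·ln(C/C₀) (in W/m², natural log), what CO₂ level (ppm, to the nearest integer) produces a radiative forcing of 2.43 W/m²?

Set 5.35 ln(C/244) = 2.43, so ln(C/244) = 2.43/5.35 = 0.45421.
Then C/244 = e^0.45421 = 1.57493, giving C = 244 × 1.57493 = 384.28 ppm.

C ≈ 384 ppm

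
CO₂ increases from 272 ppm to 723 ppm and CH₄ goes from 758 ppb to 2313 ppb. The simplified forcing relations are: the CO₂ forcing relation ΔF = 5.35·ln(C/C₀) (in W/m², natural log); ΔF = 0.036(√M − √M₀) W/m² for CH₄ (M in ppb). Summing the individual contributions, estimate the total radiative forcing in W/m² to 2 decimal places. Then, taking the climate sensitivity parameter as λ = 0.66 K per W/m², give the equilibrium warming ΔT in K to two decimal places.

CO₂: 5.35 × ln(723/272) = 5.35 × ln(2.65809) = 5.35 × 0.97761 = 5.2302 W/m².
CH₄: 0.036 × (√2313 − √758) = 0.036 × (48.0937 − 27.5318) = 0.036 × 20.5619 = 0.7402 W/m².
Total ΔF = 5.2302 + 0.7402 = 5.9704 W/m².
ΔT = λ ΔF = 0.66 × 5.97 = 3.9402 K.

ΔF = 5.97 W/m²; ΔT = 3.94 K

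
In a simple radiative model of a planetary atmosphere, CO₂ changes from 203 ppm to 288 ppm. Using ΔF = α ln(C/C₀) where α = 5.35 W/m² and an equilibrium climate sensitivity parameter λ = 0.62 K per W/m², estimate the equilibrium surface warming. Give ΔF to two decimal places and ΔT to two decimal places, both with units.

ΔF = 1.87 W/m²; ΔT = 1.16 K

CO₂: 5.35 × ln(288/203) = 5.35 × ln(1.41872) = 5.35 × 0.34976 = 1.8712 W/m².
ΔT = λ ΔF = 0.62 × 1.87 = 1.1594 K.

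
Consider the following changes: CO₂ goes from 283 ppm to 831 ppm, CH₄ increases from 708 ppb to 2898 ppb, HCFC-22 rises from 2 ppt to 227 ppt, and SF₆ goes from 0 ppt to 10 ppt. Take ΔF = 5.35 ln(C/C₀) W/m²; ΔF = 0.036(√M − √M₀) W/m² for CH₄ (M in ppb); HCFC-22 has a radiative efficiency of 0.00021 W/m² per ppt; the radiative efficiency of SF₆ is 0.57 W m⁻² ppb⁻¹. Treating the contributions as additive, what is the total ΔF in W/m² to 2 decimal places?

ΔF = 6.80 W/m²

CO₂: 5.35 × ln(831/283) = 5.35 × ln(2.93640) = 5.35 × 1.07718 = 5.7629 W/m².
CH₄: 0.036 × (√2898 − √708) = 0.036 × (53.8331 − 26.6083) = 0.036 × 27.2248 = 0.9801 W/m².
HCFC-22: ΔF = 0.00021 × (227 − 2) = 0.00021 × 225 = 0.0473 W/m².
SF₆: Δ = 10 − 0 = 10 ppt = 0.010 ppb; ΔF = 0.57 × 0.010 = 0.0057 W/m².
Total ΔF = 5.7629 + 0.9801 + 0.0473 + 0.0057 = 6.7960 W/m².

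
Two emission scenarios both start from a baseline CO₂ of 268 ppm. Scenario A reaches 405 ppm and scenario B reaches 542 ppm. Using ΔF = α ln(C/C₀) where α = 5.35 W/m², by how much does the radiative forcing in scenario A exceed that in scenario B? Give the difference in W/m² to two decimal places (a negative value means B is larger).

ΔF_A = 5.35 ln(405/268) = 5.35 × 0.41290 = 2.2090 W/m².
ΔF_B = 5.35 ln(542/268) = 5.35 × 0.70428 = 3.7679 W/m².
Difference: 2.2090 − 3.7679 = -1.5589 W/m².

ΔF_A − ΔF_B = -1.56 W/m²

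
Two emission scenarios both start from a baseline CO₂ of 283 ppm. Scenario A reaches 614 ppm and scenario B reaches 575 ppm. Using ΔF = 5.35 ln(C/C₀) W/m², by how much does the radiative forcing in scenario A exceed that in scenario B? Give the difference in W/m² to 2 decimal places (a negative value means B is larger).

ΔF_A = 5.35 ln(614/283) = 5.35 × 0.77455 = 4.1438 W/m².
ΔF_B = 5.35 ln(575/283) = 5.35 × 0.70892 = 3.7927 W/m².
Difference: 4.1438 − 3.7927 = 0.3511 W/m².

ΔF_A − ΔF_B = 0.35 W/m²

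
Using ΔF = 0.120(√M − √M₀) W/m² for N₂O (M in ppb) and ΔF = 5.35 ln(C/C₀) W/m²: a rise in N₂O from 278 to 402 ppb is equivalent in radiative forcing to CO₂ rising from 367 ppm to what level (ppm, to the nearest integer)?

N₂O forcing: 0.120 × (√402 − √278) = 0.120 × (20.0499 − 16.6733) = 0.120 × 3.3766 = 0.40519 W/m².
Set 5.35 ln(C/367) = 0.40519: ln(C/367) = 0.40519/5.35 = 0.07574, so C = 367 × e^0.07574 = 367 × 1.07868 = 395.88 ppm.

C ≈ 396 ppm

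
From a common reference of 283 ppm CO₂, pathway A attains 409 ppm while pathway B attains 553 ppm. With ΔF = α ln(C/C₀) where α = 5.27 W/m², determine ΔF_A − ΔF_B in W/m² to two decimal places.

ΔF_A = 5.27 ln(409/283) = 5.27 × 0.36827 = 1.9408 W/m².
ΔF_B = 5.27 ln(553/283) = 5.27 × 0.66991 = 3.5304 W/m².
Difference: 1.9408 − 3.5304 = -1.5896 W/m².

ΔF_A − ΔF_B = -1.59 W/m²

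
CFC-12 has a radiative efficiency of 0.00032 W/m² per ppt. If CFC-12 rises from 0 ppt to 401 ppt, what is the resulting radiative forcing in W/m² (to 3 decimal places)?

ΔF = 0.128 W/m²

CFC-12: ΔF = 0.00032 × (401 − 0) = 0.00032 × 401 = 0.1283 W/m².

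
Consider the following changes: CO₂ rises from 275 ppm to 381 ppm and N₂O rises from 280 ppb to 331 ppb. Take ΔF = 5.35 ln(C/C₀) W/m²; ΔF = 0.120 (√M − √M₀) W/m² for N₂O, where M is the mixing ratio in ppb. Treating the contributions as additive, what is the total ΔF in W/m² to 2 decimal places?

CO₂: 5.35 × ln(381/275) = 5.35 × ln(1.38545) = 5.35 × 0.32602 = 1.7442 W/m².
N₂O: 0.120 × (√331 − √280) = 0.120 × (18.1934 − 16.7332) = 0.120 × 1.4602 = 0.1752 W/m².
Total ΔF = 1.7442 + 0.1752 = 1.9194 W/m².

ΔF = 1.92 W/m²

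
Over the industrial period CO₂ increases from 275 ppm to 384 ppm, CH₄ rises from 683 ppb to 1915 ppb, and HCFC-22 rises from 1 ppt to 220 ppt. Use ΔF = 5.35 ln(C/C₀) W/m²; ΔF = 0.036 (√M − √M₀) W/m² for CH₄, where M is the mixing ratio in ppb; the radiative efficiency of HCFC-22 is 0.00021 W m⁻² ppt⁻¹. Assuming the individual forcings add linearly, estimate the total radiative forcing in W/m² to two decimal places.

CO₂: 5.35 × ln(384/275) = 5.35 × ln(1.39636) = 5.35 × 0.33387 = 1.7862 W/m².
CH₄: 0.036 × (√1915 − √683) = 0.036 × (43.7607 − 26.1343) = 0.036 × 17.6264 = 0.6346 W/m².
HCFC-22: ΔF = 0.00021 × (220 − 1) = 0.00021 × 219 = 0.0460 W/m².
Total ΔF = 1.7862 + 0.6346 + 0.0460 = 2.4668 W/m².

ΔF = 2.47 W/m²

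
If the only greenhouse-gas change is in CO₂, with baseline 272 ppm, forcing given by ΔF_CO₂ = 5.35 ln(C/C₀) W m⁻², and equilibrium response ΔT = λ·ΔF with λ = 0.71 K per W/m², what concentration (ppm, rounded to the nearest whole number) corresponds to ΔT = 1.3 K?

C ≈ 383 ppm

Required forcing: ΔF = ΔT/λ = 1.3/0.71 = 1.8310 W/m².
Then ln(C/272) = ΔF/5.35 = 1.8310/5.35 = 0.34224.
So C = 272 × e^0.34224 = 272 × 1.40810 = 383.00 ppm.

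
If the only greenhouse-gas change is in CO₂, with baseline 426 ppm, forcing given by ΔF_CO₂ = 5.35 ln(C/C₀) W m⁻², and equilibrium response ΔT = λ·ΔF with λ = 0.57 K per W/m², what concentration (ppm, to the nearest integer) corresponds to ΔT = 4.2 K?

C ≈ 1689 ppm

Required forcing: ΔF = ΔT/λ = 4.2/0.57 = 7.3684 W/m².
Then ln(C/426) = ΔF/5.35 = 7.3684/5.35 = 1.37727.
So C = 426 × e^1.37727 = 426 × 3.96406 = 1688.69 ppm.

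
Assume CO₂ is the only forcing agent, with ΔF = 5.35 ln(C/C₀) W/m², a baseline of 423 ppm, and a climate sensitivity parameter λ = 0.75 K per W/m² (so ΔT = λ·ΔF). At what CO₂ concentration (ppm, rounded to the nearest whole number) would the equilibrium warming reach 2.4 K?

Required forcing: ΔF = ΔT/λ = 2.4/0.75 = 3.2000 W/m².
Then ln(C/423) = ΔF/5.35 = 3.2000/5.35 = 0.59813.
So C = 423 × e^0.59813 = 423 × 1.81871 = 769.31 ppm.

C ≈ 769 ppm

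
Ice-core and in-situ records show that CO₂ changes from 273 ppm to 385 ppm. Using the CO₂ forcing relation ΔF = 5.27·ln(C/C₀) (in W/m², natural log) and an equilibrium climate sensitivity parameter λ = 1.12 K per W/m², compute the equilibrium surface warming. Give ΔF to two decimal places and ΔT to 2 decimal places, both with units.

ΔF = 1.81 W/m²; ΔT = 2.03 K

CO₂: 5.27 × ln(385/273) = 5.27 × ln(1.41026) = 5.27 × 0.34377 = 1.8117 W/m².
ΔT = λ ΔF = 1.12 × 1.81 = 2.0272 K.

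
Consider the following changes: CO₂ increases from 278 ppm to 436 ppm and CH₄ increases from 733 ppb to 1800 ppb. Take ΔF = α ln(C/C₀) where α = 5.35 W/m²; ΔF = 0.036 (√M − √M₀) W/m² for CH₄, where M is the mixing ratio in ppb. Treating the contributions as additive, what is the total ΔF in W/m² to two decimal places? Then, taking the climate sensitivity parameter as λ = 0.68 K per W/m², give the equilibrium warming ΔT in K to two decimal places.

CO₂: 5.35 × ln(436/278) = 5.35 × ln(1.56835) = 5.35 × 0.45002 = 2.4076 W/m².
CH₄: 0.036 × (√1800 − √733) = 0.036 × (42.4264 − 27.0740) = 0.036 × 15.3524 = 0.5527 W/m².
Total ΔF = 2.4076 + 0.5527 = 2.9603 W/m².
ΔT = λ ΔF = 0.68 × 2.96 = 2.0128 K.

ΔF = 2.96 W/m²; ΔT = 2.01 K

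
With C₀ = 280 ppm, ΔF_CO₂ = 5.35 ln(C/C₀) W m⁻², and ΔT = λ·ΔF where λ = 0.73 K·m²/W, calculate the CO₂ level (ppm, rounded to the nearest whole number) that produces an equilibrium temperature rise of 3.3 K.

Required forcing: ΔF = ΔT/λ = 3.3/0.73 = 4.5205 W/m².
Then ln(C/280) = ΔF/5.35 = 4.5205/5.35 = 0.84495.
So C = 280 × e^0.84495 = 280 × 2.32786 = 651.80 ppm.

C ≈ 652 ppm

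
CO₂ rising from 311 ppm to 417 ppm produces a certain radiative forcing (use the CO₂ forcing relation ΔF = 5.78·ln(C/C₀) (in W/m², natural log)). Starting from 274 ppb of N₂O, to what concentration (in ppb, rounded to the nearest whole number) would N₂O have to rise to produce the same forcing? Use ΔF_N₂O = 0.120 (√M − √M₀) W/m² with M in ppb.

CO₂ forcing: 5.78 × ln(417/311) = 5.78 × 0.293293 = 1.69523 W/m².
Set 0.120(√M − √274) = 1.69523: √M = 1.69523/0.120 + √274 = 14.1269 + 16.5529 = 30.6798.
M = (30.6798)² = 941.25 ppb.

M ≈ 941 ppb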